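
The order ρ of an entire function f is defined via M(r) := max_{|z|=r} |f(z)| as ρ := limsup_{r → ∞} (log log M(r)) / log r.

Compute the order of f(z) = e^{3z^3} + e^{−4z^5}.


Each summand is entire of order 3 and 5 respectively (as in the single-exponential case). The order of a sum is at most the max of the orders, so ρ ≤ 5. For the lower bound: on |z|=r choose arg z so that -4z^5 is real positive; then |e^{-4z^5}| = e^{4r^5} while |e^{3z^3}| ≤ e^{3r^3} = o(e^{4r^5}). So |f| ≥ e^{4r^5}(1 − o(1)) and ρ ≥ 5. Hence ρ = max(3, 5) = 5.
Therefore ρ = 5.

Order ρ = 5.


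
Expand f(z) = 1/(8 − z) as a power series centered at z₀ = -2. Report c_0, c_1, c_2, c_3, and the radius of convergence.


Let w = z − z₀, so z = z₀ + w.
Then 8 − z = 8 − (z₀ + w) = (8 − z₀) − w = 10 − w.
f(z) = 1/(10 − w) = (1/(10)) · 1/(1 − w/(10)) = Σ_{n≥0} w^n / (10)^(n+1).
So c_n = 1/(10)^(n+1):
  c_0 = 1/(10)^1 = 1/10.
  c_1 = 1/(10)^2 = 1/100.
  c_2 = 1/(10)^3 = 1/1000.
  c_3 = 1/(10)^4 = 1/10000.
The series is valid for |w/d| < 1, i.e. |z − z₀| < |d|.
Radius of convergence: R = |8 − z₀| = |10| = 10 (distance from z₀ to the singularity z = 8).

c_0 = 1/10, c_1 = 1/100, c_2 = 1/1000, c_3 = 1/10000; R = 10.


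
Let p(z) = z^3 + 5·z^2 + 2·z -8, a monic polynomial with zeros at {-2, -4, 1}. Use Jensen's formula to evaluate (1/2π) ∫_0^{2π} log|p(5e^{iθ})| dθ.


Zeros: -4, -2, 1; r = 5.
Inside |z| < r: -4, -2, 1. Outside (|z| ≥ r): ∅.
p(0) = -8, so log|p(0)| = log(8) = 2.0794.
Apply Jensen: I(r) = log|p(0)| + Σ_k log(r/|z_k|), summed over zeros inside |z| < r.
  log(r/|z_k|) for z_k = -2: log(5/2) = 0.9163
  log(r/|z_k|) for z_k = -4: log(5/4) = 0.2231
  log(r/|z_k|) for z_k = 1: log(5/1) = 1.6094
Sum over inside zeros: 2.7489.
I(r) = log|p(0)| + (inside sum) = 2.0794 + 2.7489 = 4.8283.
Closed form (all zeros inside, monic): I(r) = n·log(r) = 3·log(5) = 4.8283. ✓

I(r) ≈ 4.8283.


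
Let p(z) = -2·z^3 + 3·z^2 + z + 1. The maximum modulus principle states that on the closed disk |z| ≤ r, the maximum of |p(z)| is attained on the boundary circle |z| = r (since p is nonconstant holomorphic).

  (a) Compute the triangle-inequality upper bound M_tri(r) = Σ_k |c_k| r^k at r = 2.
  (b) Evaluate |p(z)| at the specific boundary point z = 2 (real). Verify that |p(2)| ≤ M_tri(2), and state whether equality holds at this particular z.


Coefficients: c_0 = 1, c_1 = 1, c_2 = 3, c_3 = -2. Radius r = 2.
Part (a). Triangle bound: M_tri(r) = Σ_k |c_k| r^k
  = |1|·2^0 + |1|·2^1 + |3|·2^2 + |-2|·2^3
  = 1 + 2 + 12 + 16 = 31.
This bounds M(r) := max_{|z|=r} |p(z)| from above; equality holds iff all terms c_k z^k can be made to align in phase at a single z on |z|=r.
Part (b). At z = 2 (real, on the circle |z| = r):
  p(2) = (1)·2^0 + (1)·2^1 + (3)·2^2 + (-2)·2^3 = -1.
  |p(2)| = 1.
Check: |p(2)| = 1 ≤ 31 = M_tri(2). ✓ Equality does not hold at z = 2 (the coefficients have mixed signs, so the terms do not all align in phase there).

M_tri(2) = 31; |p(2)| = 1; equality at z=2: no.


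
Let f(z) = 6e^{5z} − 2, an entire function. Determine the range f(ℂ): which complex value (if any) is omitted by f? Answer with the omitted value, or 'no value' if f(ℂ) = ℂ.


Little Picard bounds the complement of f(ℂ) to at most one point.
e^{5z} is never zero on ℂ, so 6·e^{5z} takes every value in ℂ ∖ {0}. Adding -2 shifts the range to ℂ ∖ {-2}. Thus f omits exactly the value -2.

Omitted value: -2.


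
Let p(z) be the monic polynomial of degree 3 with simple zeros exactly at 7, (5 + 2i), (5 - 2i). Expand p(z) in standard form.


The polynomial is p(z) = ∏_{α ∈ S} (z − α), where S = {7, (5 + 2i), (5 - 2i)}.
Expanding the product yields: p(z) = z^3 -17·z^2 + 99·z -203.
Note conjugate pairs combine to real quadratics: (z − (5+2i))(z − (5−2i)) = z² − 10z + 29.
The resulting polynomial has degree 3 and real coefficients as required.

p(z) = z^3 -17·z^2 + 99·z -203.


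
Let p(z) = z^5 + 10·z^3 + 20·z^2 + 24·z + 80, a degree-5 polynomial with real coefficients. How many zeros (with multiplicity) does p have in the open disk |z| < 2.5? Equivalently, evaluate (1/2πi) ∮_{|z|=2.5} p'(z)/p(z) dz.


The zeros of p are: (1 + 3i), (1 - 3i), -2, (0 + 2i), (0 - 2i).
Their magnitudes are: 3.162, 3.162, 2, 2, 2.
Zeros with |z| < R = 2.5: -2, (0 + 2i), (0 - 2i).
Count = 3.
By the argument principle, (1/2πi) ∮_{|z|=R} p'(z)/p(z) dz equals exactly this count.

Number of zeros inside |z| < 2.5: 3.


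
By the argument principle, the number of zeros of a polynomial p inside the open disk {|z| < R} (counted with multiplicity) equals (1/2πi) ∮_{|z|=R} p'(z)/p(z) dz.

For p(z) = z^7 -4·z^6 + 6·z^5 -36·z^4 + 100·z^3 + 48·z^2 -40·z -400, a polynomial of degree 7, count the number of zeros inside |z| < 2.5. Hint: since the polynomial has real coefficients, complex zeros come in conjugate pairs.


The zeros of p are: (-1 + 1i), (-1 - 1i), 2, (-1 + 3i), (-1 - 3i), (3 + 1i), (3 - 1i).
Their magnitudes are: 1.414, 1.414, 2, 3.162, 3.162, 3.162, 3.162.
Zeros with |z| < R = 2.5: (-1 + 1i), (-1 - 1i), 2.
Count = 3.
By the argument principle, (1/2πi) ∮_{|z|=R} p'(z)/p(z) dz equals exactly this count.

Number of zeros inside |z| < 2.5: 3.


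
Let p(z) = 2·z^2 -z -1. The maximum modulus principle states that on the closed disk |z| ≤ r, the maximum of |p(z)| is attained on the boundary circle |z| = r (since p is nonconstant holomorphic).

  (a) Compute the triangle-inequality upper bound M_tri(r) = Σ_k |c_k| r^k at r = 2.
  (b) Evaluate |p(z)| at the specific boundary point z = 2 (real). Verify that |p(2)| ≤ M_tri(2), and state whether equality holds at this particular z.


Coefficients: c_0 = -1, c_1 = -1, c_2 = 2. Radius r = 2.
Part (a). Triangle bound: M_tri(r) = Σ_k |c_k| r^k
  = |-1|·2^0 + |-1|·2^1 + |2|·2^2
  = 1 + 2 + 8 = 11.
This bounds M(r) := max_{|z|=r} |p(z)| from above; equality holds iff all terms c_k z^k can be made to align in phase at a single z on |z|=r.
Part (b). At z = 2 (real, on the circle |z| = r):
  p(2) = (-1)·2^0 + (-1)·2^1 + (2)·2^2 = 5.
  |p(2)| = 5.
Check: |p(2)| = 5 ≤ 11 = M_tri(2). ✓ Equality does not hold at z = 2 (the coefficients have mixed signs, so the terms do not all align in phase there).

M_tri(2) = 11; |p(2)| = 5; equality at z=2: no.


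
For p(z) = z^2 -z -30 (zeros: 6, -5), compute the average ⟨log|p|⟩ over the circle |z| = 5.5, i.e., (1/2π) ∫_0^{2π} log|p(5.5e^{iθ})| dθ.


Zeros: -5, 6; r = 5.5.
Inside |z| < r: -5. Outside (|z| ≥ r): 6.
p(0) = -30, so log|p(0)| = log(30) = 3.4012.
Apply Jensen: I(r) = log|p(0)| + Σ_k log(r/|z_k|), summed over zeros inside |z| < r.
  log(r/|z_k|) for z_k = -5: log(5.5/5) = 0.0953
  Outside zeros (6) contribute nothing to the Jensen sum.
Sum over inside zeros: 0.0953.
I(r) = log|p(0)| + (inside sum) = 3.4012 + 0.0953 = 3.4965.
Note: since some zeros are outside |z| ≤ r, the simplified n·log(r) form does NOT apply — only the inside zeros contribute.

I(r) ≈ 3.4965.


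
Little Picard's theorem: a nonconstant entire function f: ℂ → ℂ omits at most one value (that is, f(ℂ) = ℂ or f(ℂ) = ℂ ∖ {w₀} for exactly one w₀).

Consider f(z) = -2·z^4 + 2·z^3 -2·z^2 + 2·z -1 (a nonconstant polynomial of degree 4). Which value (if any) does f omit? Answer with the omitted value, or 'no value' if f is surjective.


Little Picard bounds the complement of f(ℂ) to at most one point.
For every w ∈ ℂ, the equation p(z) − w = 0 is a nonconstant polynomial in z and hence has at least one root by the fundamental theorem of algebra. So p is surjective onto ℂ, omitting no value.

Omitted value: no value.


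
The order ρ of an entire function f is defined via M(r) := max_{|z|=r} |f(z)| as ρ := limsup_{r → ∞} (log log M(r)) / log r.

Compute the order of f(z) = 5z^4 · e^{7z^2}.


M(r) = max_{|z|=r} |5|·|z|^4·|e^{7z^2}| = 5·r^4 · e^{7r^2} (the factors attain their maxima compatibly on |z|=r). Then log M(r) = log 5 + 4·log r + 7r^2, dominated by the last term, so log log M(r) ~ 2·log r. The polynomial factor 5z^4 contributes only a log r term and does not affect the order. ρ = 2.
Therefore ρ = 2.

Order ρ = 2.


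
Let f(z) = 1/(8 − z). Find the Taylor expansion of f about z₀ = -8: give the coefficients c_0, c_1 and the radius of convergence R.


Let w = z − z₀, so z = z₀ + w.
Then 8 − z = 8 − (z₀ + w) = (8 − z₀) − w = 16 − w.
f(z) = 1/(16 − w) = (1/(16)) · 1/(1 − w/(16)) = Σ_{n≥0} w^n / (16)^(n+1).
So c_n = 1/(16)^(n+1):
  c_0 = 1/(16)^1 = 1/16.
  c_1 = 1/(16)^2 = 1/256.
The series is valid for |w/d| < 1, i.e. |z − z₀| < |d|.
Radius of convergence: R = |8 − z₀| = |16| = 16 (distance from z₀ to the singularity z = 8).

c_0 = 1/16, c_1 = 1/256; R = 16.


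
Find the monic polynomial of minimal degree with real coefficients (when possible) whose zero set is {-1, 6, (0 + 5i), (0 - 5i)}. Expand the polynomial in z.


The polynomial is p(z) = ∏_{α ∈ S} (z − α), where S = {-1, 6, (0 + 5i), (0 - 5i)}.
Expanding the product yields: p(z) = z^4 -5·z^3 + 19·z^2 -125·z -150.
Note conjugate pairs combine to real quadratics: (z − (0+5i))(z − (0−5i)) = z² + 25.
The resulting polynomial has degree 4 and real coefficients as required.

p(z) = z^4 -5·z^3 + 19·z^2 -125·z -150.


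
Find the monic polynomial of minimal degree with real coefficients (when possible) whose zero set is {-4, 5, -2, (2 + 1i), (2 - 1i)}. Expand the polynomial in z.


The polynomial is p(z) = ∏_{α ∈ S} (z − α), where S = {-4, 5, -2, (2 + 1i), (2 - 1i)}.
Expanding the product yields: p(z) = z^5 -3·z^4 -21·z^3 + 53·z^2 + 50·z -200.
Note conjugate pairs combine to real quadratics: (z − (2+1i))(z − (2−1i)) = z² − 4z + 5.
The resulting polynomial has degree 5 and real coefficients as required.

p(z) = z^5 -3·z^4 -21·z^3 + 53·z^2 + 50·z -200.


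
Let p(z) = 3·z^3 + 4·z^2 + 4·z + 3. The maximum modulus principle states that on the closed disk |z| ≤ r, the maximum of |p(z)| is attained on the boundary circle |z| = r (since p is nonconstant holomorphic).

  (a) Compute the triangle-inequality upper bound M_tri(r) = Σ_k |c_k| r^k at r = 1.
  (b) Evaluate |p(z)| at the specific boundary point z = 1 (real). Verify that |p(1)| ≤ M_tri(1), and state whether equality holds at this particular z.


Coefficients: c_0 = 3, c_1 = 4, c_2 = 4, c_3 = 3. Radius r = 1.
Part (a). Triangle bound: M_tri(r) = Σ_k |c_k| r^k
  = |3|·1^0 + |4|·1^1 + |4|·1^2 + |3|·1^3
  = 3 + 4 + 4 + 3 = 14.
This bounds M(r) := max_{|z|=r} |p(z)| from above; equality holds iff all terms c_k z^k can be made to align in phase at a single z on |z|=r.
Part (b). At z = 1 (real, on the circle |z| = r):
  p(1) = (3)·1^0 + (4)·1^1 + (4)·1^2 + (3)·1^3 = 14.
  |p(1)| = 14.
Since all nonzero coefficients share the same sign, |p(1)| = 14 = M_tri(1); the triangle bound is attained at z = 1, so in fact M(r) = 14.

M_tri(1) = 14; |p(1)| = 14; equality at z=1: yes.


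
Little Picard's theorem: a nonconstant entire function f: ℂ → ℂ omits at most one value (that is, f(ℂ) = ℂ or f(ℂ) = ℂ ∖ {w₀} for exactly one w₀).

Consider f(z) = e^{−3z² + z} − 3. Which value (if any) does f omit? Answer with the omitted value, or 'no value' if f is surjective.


Little Picard bounds the complement of f(ℂ) to at most one point.
The exponent g(z) = −3z² + z is a nonconstant polynomial, hence surjective onto ℂ. So e^{g(z)} takes every value in {e^w : w ∈ ℂ} = ℂ ∖ {0}. Adding -3 shifts the range to ℂ ∖ {-3}. f omits exactly -3.

Omitted value: -3.


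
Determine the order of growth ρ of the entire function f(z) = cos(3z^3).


Write cos(w) = (e^{iw} ± e^{−iw})/(2 or 2i), so |cos(w)| ≤ e^{|w|}. With w = 3z^3, |w| ≤ 3r^3 + 0 on |z|=r, giving M(r) ≤ e^{3r^3 + 0} and ρ ≤ 3. For the lower bound, choose z on |z|=r with 3z^3 purely imaginary of modulus 3r^3; then |cos(3z^3)| grows like e^{3r^3}/2, so ρ ≥ 3. Hence ρ = 3.
Therefore ρ = 3.

Order ρ = 3.


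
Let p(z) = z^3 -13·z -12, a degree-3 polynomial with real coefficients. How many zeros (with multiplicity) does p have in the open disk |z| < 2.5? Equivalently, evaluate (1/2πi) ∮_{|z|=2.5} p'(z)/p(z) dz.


The zeros of p are: -1, 4, -3.
Their magnitudes are: 1, 4, 3.
Zeros with |z| < R = 2.5: -1.
Count = 1.
By the argument principle, (1/2πi) ∮_{|z|=R} p'(z)/p(z) dz equals exactly this count.

Number of zeros inside |z| < 2.5: 1.


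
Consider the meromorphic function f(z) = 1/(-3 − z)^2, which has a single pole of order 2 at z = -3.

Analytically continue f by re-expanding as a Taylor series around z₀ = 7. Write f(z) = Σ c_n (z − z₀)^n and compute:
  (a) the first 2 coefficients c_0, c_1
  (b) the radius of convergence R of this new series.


Let w = z − z₀, so z = z₀ + w.
Then -3 − z = -3 − (z₀ + w) = (-3 − z₀) − w = -10 − w.
f(z) = 1/(-10 − w)^2 = (1/(-10)^2) · (1 − w/(-10))^{−2}.
By the binomial series (1−u)^{−2} = Σ_{n≥0} C(n+1, 1) u^n for |u|<1, with u = w/(-10):
  c_n = C(n+1, 1) / (-10)^(n+2).
  c_0 = 1/(-10)^2 = 1/100.
  c_1 = 2/(-10)^3 = -1/500.
The series is valid for |w/d| < 1, i.e. |z − z₀| < |d|.
Radius of convergence: R = |-3 − z₀| = |-10| = 10 (distance from z₀ to the singularity z = -3).

c_0 = 1/100, c_1 = -1/500; R = 10.


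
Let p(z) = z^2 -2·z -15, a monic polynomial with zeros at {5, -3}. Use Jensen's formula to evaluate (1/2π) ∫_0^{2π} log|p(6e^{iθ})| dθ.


Zeros: -3, 5; r = 6.
Inside |z| < r: -3, 5. Outside (|z| ≥ r): ∅.
p(0) = -15, so log|p(0)| = log(15) = 2.7081.
Apply Jensen: I(r) = log|p(0)| + Σ_k log(r/|z_k|), summed over zeros inside |z| < r.
  log(r/|z_k|) for z_k = 5: log(6/5) = 0.1823
  log(r/|z_k|) for z_k = -3: log(6/3) = 0.6931
Sum over inside zeros: 0.8755.
I(r) = log|p(0)| + (inside sum) = 2.7081 + 0.8755 = 3.5835.
Closed form (all zeros inside, monic): I(r) = n·log(r) = 2·log(6) = 3.5835. ✓

I(r) ≈ 3.5835.


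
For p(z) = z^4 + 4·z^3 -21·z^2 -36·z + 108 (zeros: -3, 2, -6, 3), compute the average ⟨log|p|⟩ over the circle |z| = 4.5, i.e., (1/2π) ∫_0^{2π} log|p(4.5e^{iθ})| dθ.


Zeros: -6, -3, 2, 3; r = 4.5.
Inside |z| < r: -3, 2, 3. Outside (|z| ≥ r): -6.
p(0) = 108, so log|p(0)| = log(108) = 4.6821.
Apply Jensen: I(r) = log|p(0)| + Σ_k log(r/|z_k|), summed over zeros inside |z| < r.
  log(r/|z_k|) for z_k = -3: log(4.5/3) = 0.4055
  log(r/|z_k|) for z_k = 2: log(4.5/2) = 0.8109
  log(r/|z_k|) for z_k = 3: log(4.5/3) = 0.4055
  Outside zeros (-6) contribute nothing to the Jensen sum.
Sum over inside zeros: 1.6219.
I(r) = log|p(0)| + (inside sum) = 4.6821 + 1.6219 = 6.3040.
Note: since some zeros are outside |z| ≤ r, the simplified n·log(r) form does NOT apply — only the inside zeros contribute.

I(r) ≈ 6.3040.


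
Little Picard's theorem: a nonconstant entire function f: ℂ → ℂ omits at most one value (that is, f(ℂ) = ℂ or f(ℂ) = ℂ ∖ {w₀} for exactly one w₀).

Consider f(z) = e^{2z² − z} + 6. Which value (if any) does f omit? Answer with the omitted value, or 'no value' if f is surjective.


Little Picard bounds the complement of f(ℂ) to at most one point.
The exponent g(z) = 2z² − z is a nonconstant polynomial, hence surjective onto ℂ. So e^{g(z)} takes every value in {e^w : w ∈ ℂ} = ℂ ∖ {0}. Adding 6 shifts the range to ℂ ∖ {6}. f omits exactly 6.

Omitted value: 6.


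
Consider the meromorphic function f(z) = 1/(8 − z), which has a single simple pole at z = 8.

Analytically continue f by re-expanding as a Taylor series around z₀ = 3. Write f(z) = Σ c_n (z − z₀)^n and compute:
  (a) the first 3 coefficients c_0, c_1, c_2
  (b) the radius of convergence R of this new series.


Let w = z − z₀, so z = z₀ + w.
Then 8 − z = 8 − (z₀ + w) = (8 − z₀) − w = 5 − w.
f(z) = 1/(5 − w) = (1/(5)) · 1/(1 − w/(5)) = Σ_{n≥0} w^n / (5)^(n+1).
So c_n = 1/(5)^(n+1):
  c_0 = 1/(5)^1 = 1/5.
  c_1 = 1/(5)^2 = 1/25.
  c_2 = 1/(5)^3 = 1/125.
The series is valid for |w/d| < 1, i.e. |z − z₀| < |d|.
Radius of convergence: R = |8 − z₀| = |5| = 5 (distance from z₀ to the singularity z = 8).

c_0 = 1/5, c_1 = 1/25, c_2 = 1/125; R = 5.


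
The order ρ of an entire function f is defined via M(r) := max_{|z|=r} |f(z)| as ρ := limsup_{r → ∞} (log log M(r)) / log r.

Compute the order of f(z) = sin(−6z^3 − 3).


Write sin(w) = (e^{iw} ± e^{−iw})/(2 or 2i), so |sin(w)| ≤ e^{|w|}. With w = −6z^3 − 3, |w| ≤ 6r^3 + 3 on |z|=r, giving M(r) ≤ e^{6r^3 + 3} and ρ ≤ 3. For the lower bound, choose z on |z|=r with -6z^3 purely imaginary of modulus 6r^3; then |sin(−6z^3 − 3)| grows like e^{6r^3}/2, so ρ ≥ 3. Hence ρ = 3.
Therefore ρ = 3.

Order ρ = 3.


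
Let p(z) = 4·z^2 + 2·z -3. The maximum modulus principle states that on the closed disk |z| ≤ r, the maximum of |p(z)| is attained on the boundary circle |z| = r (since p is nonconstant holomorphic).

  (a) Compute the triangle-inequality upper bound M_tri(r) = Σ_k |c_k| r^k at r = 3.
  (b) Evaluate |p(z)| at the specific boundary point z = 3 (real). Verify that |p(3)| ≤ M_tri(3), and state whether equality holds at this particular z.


Coefficients: c_0 = -3, c_1 = 2, c_2 = 4. Radius r = 3.
Part (a). Triangle bound: M_tri(r) = Σ_k |c_k| r^k
  = |-3|·3^0 + |2|·3^1 + |4|·3^2
  = 3 + 6 + 36 = 45.
This bounds M(r) := max_{|z|=r} |p(z)| from above; equality holds iff all terms c_k z^k can be made to align in phase at a single z on |z|=r.
Part (b). At z = 3 (real, on the circle |z| = r):
  p(3) = (-3)·3^0 + (2)·3^1 + (4)·3^2 = 39.
  |p(3)| = 39.
Check: |p(3)| = 39 ≤ 45 = M_tri(3). ✓ Equality does not hold at z = 3 (the coefficients have mixed signs, so the terms do not all align in phase there).

M_tri(3) = 45; |p(3)| = 39; equality at z=3: no.


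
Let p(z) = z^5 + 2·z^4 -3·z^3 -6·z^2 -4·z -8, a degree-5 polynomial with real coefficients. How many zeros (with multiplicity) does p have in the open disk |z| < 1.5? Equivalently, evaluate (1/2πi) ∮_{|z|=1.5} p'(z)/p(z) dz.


The zeros of p are: (0 + 1i), (0 - 1i), -2, -2, 2.
Their magnitudes are: 1, 1, 2, 2, 2.
Zeros with |z| < R = 1.5: (0 + 1i), (0 - 1i).
Count = 2.
By the argument principle, (1/2πi) ∮_{|z|=R} p'(z)/p(z) dz equals exactly this count.

Number of zeros inside |z| < 1.5: 2.


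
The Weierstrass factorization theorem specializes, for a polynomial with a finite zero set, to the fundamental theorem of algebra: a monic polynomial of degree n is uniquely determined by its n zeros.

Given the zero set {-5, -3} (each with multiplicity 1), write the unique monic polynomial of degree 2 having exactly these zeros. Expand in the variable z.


The polynomial is p(z) = ∏_{α ∈ S} (z − α), where S = {-5, -3}.
Expanding the product yields: p(z) = z^2 + 8·z + 15.
The resulting polynomial has degree 2 and real coefficients as required.

p(z) = z^2 + 8·z + 15.


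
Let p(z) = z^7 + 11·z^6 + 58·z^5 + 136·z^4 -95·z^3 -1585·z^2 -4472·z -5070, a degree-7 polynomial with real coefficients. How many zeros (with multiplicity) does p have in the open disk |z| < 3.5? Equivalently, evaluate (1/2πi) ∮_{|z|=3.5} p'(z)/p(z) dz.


The zeros of p are: (-2 + 3i), (-2 - 3i), (-3 + 1i), (-3 - 1i), (-2 + 3i), (-2 - 3i), 3.
Their magnitudes are: 3.606, 3.606, 3.162, 3.162, 3.606, 3.606, 3.
Zeros with |z| < R = 3.5: (-3 + 1i), (-3 - 1i), 3.
Count = 3.
By the argument principle, (1/2πi) ∮_{|z|=R} p'(z)/p(z) dz equals exactly this count.

Number of zeros inside |z| < 3.5: 3.


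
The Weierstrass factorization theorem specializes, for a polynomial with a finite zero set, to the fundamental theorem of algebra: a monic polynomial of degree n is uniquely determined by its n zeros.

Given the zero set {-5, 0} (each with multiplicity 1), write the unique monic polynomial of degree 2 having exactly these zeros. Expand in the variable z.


The polynomial is p(z) = ∏_{α ∈ S} (z − α), where S = {-5, 0}.
Expanding the product yields: p(z) = z^2 + 5·z.
The resulting polynomial has degree 2 and real coefficients as required.

p(z) = z^2 + 5·z.


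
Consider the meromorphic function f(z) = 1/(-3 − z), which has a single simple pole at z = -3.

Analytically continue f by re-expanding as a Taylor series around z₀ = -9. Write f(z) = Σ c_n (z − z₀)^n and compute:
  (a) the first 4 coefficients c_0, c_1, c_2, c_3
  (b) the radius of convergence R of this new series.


Let w = z − z₀, so z = z₀ + w.
Then -3 − z = -3 − (z₀ + w) = (-3 − z₀) − w = 6 − w.
f(z) = 1/(6 − w) = (1/(6)) · 1/(1 − w/(6)) = Σ_{n≥0} w^n / (6)^(n+1).
So c_n = 1/(6)^(n+1):
  c_0 = 1/(6)^1 = 1/6.
  c_1 = 1/(6)^2 = 1/36.
  c_2 = 1/(6)^3 = 1/216.
  c_3 = 1/(6)^4 = 1/1296.
The series is valid for |w/d| < 1, i.e. |z − z₀| < |d|.
Radius of convergence: R = |-3 − z₀| = |6| = 6 (distance from z₀ to the singularity z = -3).

c_0 = 1/6, c_1 = 1/36, c_2 = 1/216, c_3 = 1/1296; R = 6.


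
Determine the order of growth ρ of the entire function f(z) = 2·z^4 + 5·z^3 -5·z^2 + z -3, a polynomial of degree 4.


|f(z)| ≤ Σ|c_k|·r^k = O(r^4) as r → ∞. Polynomial growth is O(e^{r^ε}) for every ε > 0 (since r^4/e^{r^ε} → 0), so ρ ≤ ε for all ε > 0, i.e. ρ = 0. Every nonconstant polynomial has order 0.
Therefore ρ = 0.

Order ρ = 0.


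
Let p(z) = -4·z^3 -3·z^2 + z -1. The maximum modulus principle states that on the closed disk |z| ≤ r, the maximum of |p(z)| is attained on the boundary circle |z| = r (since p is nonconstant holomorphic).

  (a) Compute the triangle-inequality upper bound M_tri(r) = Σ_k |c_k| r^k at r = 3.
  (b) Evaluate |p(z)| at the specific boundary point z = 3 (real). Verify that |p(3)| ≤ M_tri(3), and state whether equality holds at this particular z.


Coefficients: c_0 = -1, c_1 = 1, c_2 = -3, c_3 = -4. Radius r = 3.
Part (a). Triangle bound: M_tri(r) = Σ_k |c_k| r^k
  = |-1|·3^0 + |1|·3^1 + |-3|·3^2 + |-4|·3^3
  = 1 + 3 + 27 + 108 = 139.
This bounds M(r) := max_{|z|=r} |p(z)| from above; equality holds iff all terms c_k z^k can be made to align in phase at a single z on |z|=r.
Part (b). At z = 3 (real, on the circle |z| = r):
  p(3) = (-1)·3^0 + (1)·3^1 + (-3)·3^2 + (-4)·3^3 = -133.
  |p(3)| = 133.
Check: |p(3)| = 133 ≤ 139 = M_tri(3). ✓ Equality does not hold at z = 3 (the coefficients have mixed signs, so the terms do not all align in phase there).

M_tri(3) = 139; |p(3)| = 133; equality at z=3: no.


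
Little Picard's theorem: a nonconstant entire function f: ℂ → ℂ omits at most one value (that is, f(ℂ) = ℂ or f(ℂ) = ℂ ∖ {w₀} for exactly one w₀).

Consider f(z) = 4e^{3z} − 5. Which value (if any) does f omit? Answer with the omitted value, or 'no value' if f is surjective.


Little Picard bounds the complement of f(ℂ) to at most one point.
e^{3z} is never zero on ℂ, so 4·e^{3z} takes every value in ℂ ∖ {0}. Adding -5 shifts the range to ℂ ∖ {-5}. Thus f omits exactly the value -5.

Omitted value: -5.


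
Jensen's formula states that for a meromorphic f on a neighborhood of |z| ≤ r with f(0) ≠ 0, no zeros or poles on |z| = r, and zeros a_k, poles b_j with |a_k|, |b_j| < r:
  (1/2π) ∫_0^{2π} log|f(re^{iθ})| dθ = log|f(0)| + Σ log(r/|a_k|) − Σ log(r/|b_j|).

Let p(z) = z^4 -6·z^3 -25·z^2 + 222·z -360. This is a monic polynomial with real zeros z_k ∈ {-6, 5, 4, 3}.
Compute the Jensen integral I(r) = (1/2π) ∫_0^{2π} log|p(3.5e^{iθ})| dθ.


Zeros: -6, 3, 4, 5; r = 3.5.
Inside |z| < r: 3. Outside (|z| ≥ r): -6, 4, 5.
p(0) = -360, so log|p(0)| = log(360) = 5.8861.
Apply Jensen: I(r) = log|p(0)| + Σ_k log(r/|z_k|), summed over zeros inside |z| < r.
  log(r/|z_k|) for z_k = 3: log(3.5/3) = 0.1542
  Outside zeros (-6, 4, 5) contribute nothing to the Jensen sum.
Sum over inside zeros: 0.1542.
I(r) = log|p(0)| + (inside sum) = 5.8861 + 0.1542 = 6.0403.
Note: since some zeros are outside |z| ≤ r, the simplified n·log(r) form does NOT apply — only the inside zeros contribute.

I(r) ≈ 6.0403.


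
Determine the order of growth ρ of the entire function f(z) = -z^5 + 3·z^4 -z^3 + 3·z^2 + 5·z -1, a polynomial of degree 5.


|f(z)| ≤ Σ|c_k|·r^k = O(r^5) as r → ∞. Polynomial growth is O(e^{r^ε}) for every ε > 0 (since r^5/e^{r^ε} → 0), so ρ ≤ ε for all ε > 0, i.e. ρ = 0. Every nonconstant polynomial has order 0.
Therefore ρ = 0.

Order ρ = 0.


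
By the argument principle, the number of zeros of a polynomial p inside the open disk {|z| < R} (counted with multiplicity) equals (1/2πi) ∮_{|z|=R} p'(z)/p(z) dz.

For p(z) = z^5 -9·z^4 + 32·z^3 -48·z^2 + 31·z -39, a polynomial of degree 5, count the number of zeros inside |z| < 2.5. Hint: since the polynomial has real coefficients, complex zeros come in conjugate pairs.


The zeros of p are: (0 + 1i), (0 - 1i), 3, (3 + 2i), (3 - 2i).
Their magnitudes are: 1, 1, 3, 3.606, 3.606.
Zeros with |z| < R = 2.5: (0 + 1i), (0 - 1i).
Count = 2.
By the argument principle, (1/2πi) ∮_{|z|=R} p'(z)/p(z) dz equals exactly this count.

Number of zeros inside |z| < 2.5: 2.


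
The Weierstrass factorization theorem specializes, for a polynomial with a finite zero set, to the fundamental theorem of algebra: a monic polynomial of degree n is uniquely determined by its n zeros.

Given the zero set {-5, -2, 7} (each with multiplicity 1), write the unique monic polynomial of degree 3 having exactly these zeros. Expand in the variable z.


The polynomial is p(z) = ∏_{α ∈ S} (z − α), where S = {-5, -2, 7}.
Expanding the product yields: p(z) = z^3 -39·z -70.
The resulting polynomial has degree 3 and real coefficients as required.

p(z) = z^3 -39·z -70.


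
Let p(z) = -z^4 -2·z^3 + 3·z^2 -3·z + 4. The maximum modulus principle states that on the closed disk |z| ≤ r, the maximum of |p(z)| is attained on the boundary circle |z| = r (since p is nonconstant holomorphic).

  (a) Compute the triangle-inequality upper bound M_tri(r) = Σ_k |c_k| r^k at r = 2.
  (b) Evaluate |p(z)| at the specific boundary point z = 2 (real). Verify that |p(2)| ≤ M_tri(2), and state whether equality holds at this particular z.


Coefficients: c_0 = 4, c_1 = -3, c_2 = 3, c_3 = -2, c_4 = -1. Radius r = 2.
Part (a). Triangle bound: M_tri(r) = Σ_k |c_k| r^k
  = |4|·2^0 + |-3|·2^1 + |3|·2^2 + |-2|·2^3 + |-1|·2^4
  = 4 + 6 + 12 + 16 + 16 = 54.
This bounds M(r) := max_{|z|=r} |p(z)| from above; equality holds iff all terms c_k z^k can be made to align in phase at a single z on |z|=r.
Part (b). At z = 2 (real, on the circle |z| = r):
  p(2) = (4)·2^0 + (-3)·2^1 + (3)·2^2 + (-2)·2^3 + (-1)·2^4 = -22.
  |p(2)| = 22.
Check: |p(2)| = 22 ≤ 54 = M_tri(2). ✓ Equality does not hold at z = 2 (the coefficients have mixed signs, so the terms do not all align in phase there).

M_tri(2) = 54; |p(2)| = 22; equality at z=2: no.


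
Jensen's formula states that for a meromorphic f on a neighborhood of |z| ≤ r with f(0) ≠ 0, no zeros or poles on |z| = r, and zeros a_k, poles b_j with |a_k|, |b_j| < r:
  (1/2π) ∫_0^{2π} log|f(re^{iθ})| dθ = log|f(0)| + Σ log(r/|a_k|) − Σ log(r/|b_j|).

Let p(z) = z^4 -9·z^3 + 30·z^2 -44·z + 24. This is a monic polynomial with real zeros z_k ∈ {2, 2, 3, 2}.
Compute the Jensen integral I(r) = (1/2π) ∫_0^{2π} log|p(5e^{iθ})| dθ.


Zeros: 2, 2, 2, 3; r = 5.
Inside |z| < r: 2, 2, 2, 3. Outside (|z| ≥ r): ∅.
p(0) = 24, so log|p(0)| = log(24) = 3.1781.
Apply Jensen: I(r) = log|p(0)| + Σ_k log(r/|z_k|), summed over zeros inside |z| < r.
  log(r/|z_k|) for z_k = 2: log(5/2) = 0.9163
  log(r/|z_k|) for z_k = 2: log(5/2) = 0.9163
  log(r/|z_k|) for z_k = 3: log(5/3) = 0.5108
  log(r/|z_k|) for z_k = 2: log(5/2) = 0.9163
Sum over inside zeros: 3.2597.
I(r) = log|p(0)| + (inside sum) = 3.1781 + 3.2597 = 6.4378.
Closed form (all zeros inside, monic): I(r) = n·log(r) = 4·log(5) = 6.4378. ✓

I(r) ≈ 6.4378.


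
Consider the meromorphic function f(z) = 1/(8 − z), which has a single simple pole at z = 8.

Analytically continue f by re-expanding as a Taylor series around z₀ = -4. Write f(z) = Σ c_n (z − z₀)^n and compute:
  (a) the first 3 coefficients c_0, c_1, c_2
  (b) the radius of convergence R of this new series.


Let w = z − z₀, so z = z₀ + w.
Then 8 − z = 8 − (z₀ + w) = (8 − z₀) − w = 12 − w.
f(z) = 1/(12 − w) = (1/(12)) · 1/(1 − w/(12)) = Σ_{n≥0} w^n / (12)^(n+1).
So c_n = 1/(12)^(n+1):
  c_0 = 1/(12)^1 = 1/12.
  c_1 = 1/(12)^2 = 1/144.
  c_2 = 1/(12)^3 = 1/1728.
The series is valid for |w/d| < 1, i.e. |z − z₀| < |d|.
Radius of convergence: R = |8 − z₀| = |12| = 12 (distance from z₀ to the singularity z = 8).

c_0 = 1/12, c_1 = 1/144, c_2 = 1/1728; R = 12.


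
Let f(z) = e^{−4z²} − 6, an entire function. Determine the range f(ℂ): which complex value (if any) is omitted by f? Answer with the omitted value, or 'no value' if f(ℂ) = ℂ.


Little Picard bounds the complement of f(ℂ) to at most one point.
The exponent g(z) = −4z² is a nonconstant polynomial, hence surjective onto ℂ. So e^{g(z)} takes every value in {e^w : w ∈ ℂ} = ℂ ∖ {0}. Adding -6 shifts the range to ℂ ∖ {-6}. f omits exactly -6.

Omitted value: -6.


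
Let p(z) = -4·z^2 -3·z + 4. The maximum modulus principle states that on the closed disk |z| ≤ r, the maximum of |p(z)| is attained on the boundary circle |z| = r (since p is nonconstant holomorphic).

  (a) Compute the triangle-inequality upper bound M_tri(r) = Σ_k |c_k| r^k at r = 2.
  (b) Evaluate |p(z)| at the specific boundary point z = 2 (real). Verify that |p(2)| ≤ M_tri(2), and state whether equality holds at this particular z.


Coefficients: c_0 = 4, c_1 = -3, c_2 = -4. Radius r = 2.
Part (a). Triangle bound: M_tri(r) = Σ_k |c_k| r^k
  = |4|·2^0 + |-3|·2^1 + |-4|·2^2
  = 4 + 6 + 16 = 26.
This bounds M(r) := max_{|z|=r} |p(z)| from above; equality holds iff all terms c_k z^k can be made to align in phase at a single z on |z|=r.
Part (b). At z = 2 (real, on the circle |z| = r):
  p(2) = (4)·2^0 + (-3)·2^1 + (-4)·2^2 = -18.
  |p(2)| = 18.
Check: |p(2)| = 18 ≤ 26 = M_tri(2). ✓ Equality does not hold at z = 2 (the coefficients have mixed signs, so the terms do not all align in phase there).

M_tri(2) = 26; |p(2)| = 18; equality at z=2: no.


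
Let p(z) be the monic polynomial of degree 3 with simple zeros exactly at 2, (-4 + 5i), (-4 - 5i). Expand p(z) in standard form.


The polynomial is p(z) = ∏_{α ∈ S} (z − α), where S = {2, (-4 + 5i), (-4 - 5i)}.
Expanding the product yields: p(z) = z^3 + 6·z^2 + 25·z -82.
Note conjugate pairs combine to real quadratics: (z − (-4+5i))(z − (-4−5i)) = z² + 8z + 41.
The resulting polynomial has degree 3 and real coefficients as required.

p(z) = z^3 + 6·z^2 + 25·z -82.


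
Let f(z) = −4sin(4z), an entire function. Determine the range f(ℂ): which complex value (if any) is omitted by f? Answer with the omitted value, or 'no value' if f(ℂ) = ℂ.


Little Picard bounds the complement of f(ℂ) to at most one point.
sin is entire and surjective onto ℂ: for every w ∈ ℂ, sin(ζ) = w has a solution ζ ∈ ℂ (e.g., via the complex inverse arcsin). With ζ = 4z this gives z = ζ/(4). Then -4·sin(4z) takes every value in -4·ℂ = ℂ, and adding 0 is a bijection of ℂ. So f is surjective and omits no value. (Note: only on the real line is sin bounded by [−1, 1].)

Omitted value: no value.


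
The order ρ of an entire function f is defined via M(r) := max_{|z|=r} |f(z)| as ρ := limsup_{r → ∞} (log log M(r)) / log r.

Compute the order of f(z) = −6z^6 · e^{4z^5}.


M(r) = max_{|z|=r} |-6|·|z|^6·|e^{4z^5}| = 6·r^6 · e^{4r^5} (the factors attain their maxima compatibly on |z|=r). Then log M(r) = log 6 + 6·log r + 4r^5, dominated by the last term, so log log M(r) ~ 5·log r. The polynomial factor -6z^6 contributes only a log r term and does not affect the order. ρ = 5.
Therefore ρ = 5.

Order ρ = 5.


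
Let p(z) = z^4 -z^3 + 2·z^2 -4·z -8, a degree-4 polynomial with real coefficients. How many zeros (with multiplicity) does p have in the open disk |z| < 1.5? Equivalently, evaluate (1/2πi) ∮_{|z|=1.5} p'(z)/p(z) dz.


The zeros of p are: 2, (0 + 2i), (0 - 2i), -1.
Their magnitudes are: 2, 2, 2, 1.
Zeros with |z| < R = 1.5: -1.
Count = 1.
By the argument principle, (1/2πi) ∮_{|z|=R} p'(z)/p(z) dz equals exactly this count.

Number of zeros inside |z| < 1.5: 1.


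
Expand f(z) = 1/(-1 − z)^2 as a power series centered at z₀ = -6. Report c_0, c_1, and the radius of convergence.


Let w = z − z₀, so z = z₀ + w.
Then -1 − z = -1 − (z₀ + w) = (-1 − z₀) − w = 5 − w.
f(z) = 1/(5 − w)^2 = (1/(5)^2) · (1 − w/(5))^{−2}.
By the binomial series (1−u)^{−2} = Σ_{n≥0} C(n+1, 1) u^n for |u|<1, with u = w/(5):
  c_n = C(n+1, 1) / (5)^(n+2).
  c_0 = 1/(5)^2 = 1/25.
  c_1 = 2/(5)^3 = 2/125.
The series is valid for |w/d| < 1, i.e. |z − z₀| < |d|.
Radius of convergence: R = |-1 − z₀| = |5| = 5 (distance from z₀ to the singularity z = -1).

c_0 = 1/25, c_1 = 2/125; R = 5.


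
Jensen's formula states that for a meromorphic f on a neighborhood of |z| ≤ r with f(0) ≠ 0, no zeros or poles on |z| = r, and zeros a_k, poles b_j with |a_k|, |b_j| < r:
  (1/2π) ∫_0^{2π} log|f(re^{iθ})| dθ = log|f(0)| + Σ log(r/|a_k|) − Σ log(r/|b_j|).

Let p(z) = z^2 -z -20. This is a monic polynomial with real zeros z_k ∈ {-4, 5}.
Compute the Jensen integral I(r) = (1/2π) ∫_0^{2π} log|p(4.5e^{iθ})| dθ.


Zeros: -4, 5; r = 4.5.
Inside |z| < r: -4. Outside (|z| ≥ r): 5.
p(0) = -20, so log|p(0)| = log(20) = 2.9957.
Apply Jensen: I(r) = log|p(0)| + Σ_k log(r/|z_k|), summed over zeros inside |z| < r.
  log(r/|z_k|) for z_k = -4: log(4.5/4) = 0.1178
  Outside zeros (5) contribute nothing to the Jensen sum.
Sum over inside zeros: 0.1178.
I(r) = log|p(0)| + (inside sum) = 2.9957 + 0.1178 = 3.1135.
Note: since some zeros are outside |z| ≤ r, the simplified n·log(r) form does NOT apply — only the inside zeros contribute.

I(r) ≈ 3.1135.


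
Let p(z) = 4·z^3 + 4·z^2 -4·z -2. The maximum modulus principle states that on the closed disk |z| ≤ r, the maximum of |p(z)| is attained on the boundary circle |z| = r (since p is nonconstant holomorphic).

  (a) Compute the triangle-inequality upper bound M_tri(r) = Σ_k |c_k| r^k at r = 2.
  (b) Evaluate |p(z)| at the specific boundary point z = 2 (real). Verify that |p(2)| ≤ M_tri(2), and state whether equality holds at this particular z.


Coefficients: c_0 = -2, c_1 = -4, c_2 = 4, c_3 = 4. Radius r = 2.
Part (a). Triangle bound: M_tri(r) = Σ_k |c_k| r^k
  = |-2|·2^0 + |-4|·2^1 + |4|·2^2 + |4|·2^3
  = 2 + 8 + 16 + 32 = 58.
This bounds M(r) := max_{|z|=r} |p(z)| from above; equality holds iff all terms c_k z^k can be made to align in phase at a single z on |z|=r.
Part (b). At z = 2 (real, on the circle |z| = r):
  p(2) = (-2)·2^0 + (-4)·2^1 + (4)·2^2 + (4)·2^3 = 38.
  |p(2)| = 38.
Check: |p(2)| = 38 ≤ 58 = M_tri(2). ✓ Equality does not hold at z = 2 (the coefficients have mixed signs, so the terms do not all align in phase there).

M_tri(2) = 58; |p(2)| = 38; equality at z=2: no.


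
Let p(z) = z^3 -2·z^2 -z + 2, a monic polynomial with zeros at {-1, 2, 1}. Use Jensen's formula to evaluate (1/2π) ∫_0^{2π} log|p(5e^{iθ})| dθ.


Zeros: -1, 1, 2; r = 5.
Inside |z| < r: -1, 1, 2. Outside (|z| ≥ r): ∅.
p(0) = 2, so log|p(0)| = log(2) = 0.6931.
Apply Jensen: I(r) = log|p(0)| + Σ_k log(r/|z_k|), summed over zeros inside |z| < r.
  log(r/|z_k|) for z_k = -1: log(5/1) = 1.6094
  log(r/|z_k|) for z_k = 2: log(5/2) = 0.9163
  log(r/|z_k|) for z_k = 1: log(5/1) = 1.6094
Sum over inside zeros: 4.1352.
I(r) = log|p(0)| + (inside sum) = 0.6931 + 4.1352 = 4.8283.
Closed form (all zeros inside, monic): I(r) = n·log(r) = 3·log(5) = 4.8283. ✓

I(r) ≈ 4.8283.


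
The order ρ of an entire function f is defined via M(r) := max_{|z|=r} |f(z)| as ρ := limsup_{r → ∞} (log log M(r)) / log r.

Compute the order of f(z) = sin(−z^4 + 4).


Write sin(w) = (e^{iw} ± e^{−iw})/(2 or 2i), so |sin(w)| ≤ e^{|w|}. With w = −z^4 + 4, |w| ≤ 1r^4 + 4 on |z|=r, giving M(r) ≤ e^{1r^4 + 4} and ρ ≤ 4. For the lower bound, choose z on |z|=r with -1z^4 purely imaginary of modulus 1r^4; then |sin(−z^4 + 4)| grows like e^{1r^4}/2, so ρ ≥ 4. Hence ρ = 4.
Therefore ρ = 4.

Order ρ = 4.


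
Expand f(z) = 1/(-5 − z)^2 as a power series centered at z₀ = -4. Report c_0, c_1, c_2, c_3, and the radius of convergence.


Let w = z − z₀, so z = z₀ + w.
Then -5 − z = -5 − (z₀ + w) = (-5 − z₀) − w = -1 − w.
f(z) = 1/(-1 − w)^2 = (1/(-1)^2) · (1 − w/(-1))^{−2}.
By the binomial series (1−u)^{−2} = Σ_{n≥0} C(n+1, 1) u^n for |u|<1, with u = w/(-1):
  c_n = C(n+1, 1) / (-1)^(n+2).
  c_0 = 1/(-1)^2 = 1.
  c_1 = 2/(-1)^3 = -2.
  c_2 = 3/(-1)^4 = 3.
  c_3 = 4/(-1)^5 = -4.
The series is valid for |w/d| < 1, i.e. |z − z₀| < |d|.
Radius of convergence: R = |-5 − z₀| = |-1| = 1 (distance from z₀ to the singularity z = -5).

c_0 = 1, c_1 = -2, c_2 = 3, c_3 = -4; R = 1.


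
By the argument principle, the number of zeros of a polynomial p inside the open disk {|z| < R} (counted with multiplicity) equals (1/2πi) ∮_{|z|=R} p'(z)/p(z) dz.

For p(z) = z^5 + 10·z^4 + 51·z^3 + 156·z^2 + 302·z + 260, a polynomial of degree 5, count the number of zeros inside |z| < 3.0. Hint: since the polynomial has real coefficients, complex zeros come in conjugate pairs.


The zeros of p are: (-3 + 2i), (-3 - 2i), -2, (-1 + 3i), (-1 - 3i).
Their magnitudes are: 3.606, 3.606, 2, 3.162, 3.162.
Zeros with |z| < R = 3.0: -2.
Count = 1.
By the argument principle, (1/2πi) ∮_{|z|=R} p'(z)/p(z) dz equals exactly this count.

Number of zeros inside |z| < 3.0: 1.


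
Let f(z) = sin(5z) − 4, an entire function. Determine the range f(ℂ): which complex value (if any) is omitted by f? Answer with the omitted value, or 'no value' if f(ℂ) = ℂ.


Little Picard bounds the complement of f(ℂ) to at most one point.
sin is entire and surjective onto ℂ: for every w ∈ ℂ, sin(ζ) = w has a solution ζ ∈ ℂ (e.g., via the complex inverse arcsin). With ζ = 5z this gives z = ζ/(5). Then 1·sin(5z) takes every value in 1·ℂ = ℂ, and adding -4 is a bijection of ℂ. So f is surjective and omits no value. (Note: only on the real line is sin bounded by [−1, 1].)

Omitted value: no value.


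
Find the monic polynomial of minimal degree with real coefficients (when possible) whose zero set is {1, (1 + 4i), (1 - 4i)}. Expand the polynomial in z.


The polynomial is p(z) = ∏_{α ∈ S} (z − α), where S = {1, (1 + 4i), (1 - 4i)}.
Expanding the product yields: p(z) = z^3 -3·z^2 + 19·z -17.
Note conjugate pairs combine to real quadratics: (z − (1+4i))(z − (1−4i)) = z² − 2z + 17.
The resulting polynomial has degree 3 and real coefficients as required.

p(z) = z^3 -3·z^2 + 19·z -17.


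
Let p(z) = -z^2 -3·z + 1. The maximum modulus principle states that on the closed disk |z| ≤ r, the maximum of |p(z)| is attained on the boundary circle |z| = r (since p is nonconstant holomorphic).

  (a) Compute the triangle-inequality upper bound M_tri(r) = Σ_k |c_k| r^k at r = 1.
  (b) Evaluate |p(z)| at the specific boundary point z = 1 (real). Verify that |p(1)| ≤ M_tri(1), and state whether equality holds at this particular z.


Coefficients: c_0 = 1, c_1 = -3, c_2 = -1. Radius r = 1.
Part (a). Triangle bound: M_tri(r) = Σ_k |c_k| r^k
  = |1|·1^0 + |-3|·1^1 + |-1|·1^2
  = 1 + 3 + 1 = 5.
This bounds M(r) := max_{|z|=r} |p(z)| from above; equality holds iff all terms c_k z^k can be made to align in phase at a single z on |z|=r.
Part (b). At z = 1 (real, on the circle |z| = r):
  p(1) = (1)·1^0 + (-3)·1^1 + (-1)·1^2 = -3.
  |p(1)| = 3.
Check: |p(1)| = 3 ≤ 5 = M_tri(1). ✓ Equality does not hold at z = 1 (the coefficients have mixed signs, so the terms do not all align in phase there).

M_tri(1) = 5; |p(1)| = 3; equality at z=1: no.
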